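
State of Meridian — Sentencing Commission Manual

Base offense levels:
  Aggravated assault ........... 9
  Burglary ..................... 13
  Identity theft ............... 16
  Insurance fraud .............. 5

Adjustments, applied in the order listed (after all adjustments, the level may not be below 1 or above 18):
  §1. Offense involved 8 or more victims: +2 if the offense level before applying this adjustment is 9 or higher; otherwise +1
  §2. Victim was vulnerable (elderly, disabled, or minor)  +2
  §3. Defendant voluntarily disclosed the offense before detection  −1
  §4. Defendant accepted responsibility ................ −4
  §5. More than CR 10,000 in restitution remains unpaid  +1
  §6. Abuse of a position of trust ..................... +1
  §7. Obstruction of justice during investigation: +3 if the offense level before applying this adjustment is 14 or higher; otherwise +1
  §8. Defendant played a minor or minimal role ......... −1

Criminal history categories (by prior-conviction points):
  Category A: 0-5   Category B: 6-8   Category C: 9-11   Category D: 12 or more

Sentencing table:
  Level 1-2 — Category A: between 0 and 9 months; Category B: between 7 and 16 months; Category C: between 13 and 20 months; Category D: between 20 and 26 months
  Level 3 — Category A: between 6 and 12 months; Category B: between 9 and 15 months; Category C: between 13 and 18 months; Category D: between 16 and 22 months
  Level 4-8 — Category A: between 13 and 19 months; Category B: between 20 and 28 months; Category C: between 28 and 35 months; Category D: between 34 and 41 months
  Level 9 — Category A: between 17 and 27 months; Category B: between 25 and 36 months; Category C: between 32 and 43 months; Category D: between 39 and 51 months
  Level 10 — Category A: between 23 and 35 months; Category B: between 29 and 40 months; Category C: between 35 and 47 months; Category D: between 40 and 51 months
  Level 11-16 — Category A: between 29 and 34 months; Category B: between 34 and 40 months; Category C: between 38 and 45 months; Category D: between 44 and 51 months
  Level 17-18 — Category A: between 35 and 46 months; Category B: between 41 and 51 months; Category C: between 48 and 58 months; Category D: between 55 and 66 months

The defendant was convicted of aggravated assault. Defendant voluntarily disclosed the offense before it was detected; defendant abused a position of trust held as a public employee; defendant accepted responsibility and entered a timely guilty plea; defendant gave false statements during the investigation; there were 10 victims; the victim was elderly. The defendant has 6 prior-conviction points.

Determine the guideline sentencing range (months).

Base offense level for aggravated assault: 9.
§1 applies (level before this adjustment is 9 ≥ 9, so +2): 9 + 2 = 11.
§2 applies: 11 + 2 = 13.
§3 applies: 13 − 1 = 12.
§4 applies: 12 − 4 = 8.
§6 applies: 8 + 1 = 9.
§7 applies (level before this adjustment is 9 < 14, so +1): 9 + 1 = 10.
§8 does not apply.
Final offense level: 10.
Criminal history: 6 prior points → Category B (6-8).
Level 10 falls in the 10 band.
Grid: Level 10 × Category B = 29-40 months.

29-40 months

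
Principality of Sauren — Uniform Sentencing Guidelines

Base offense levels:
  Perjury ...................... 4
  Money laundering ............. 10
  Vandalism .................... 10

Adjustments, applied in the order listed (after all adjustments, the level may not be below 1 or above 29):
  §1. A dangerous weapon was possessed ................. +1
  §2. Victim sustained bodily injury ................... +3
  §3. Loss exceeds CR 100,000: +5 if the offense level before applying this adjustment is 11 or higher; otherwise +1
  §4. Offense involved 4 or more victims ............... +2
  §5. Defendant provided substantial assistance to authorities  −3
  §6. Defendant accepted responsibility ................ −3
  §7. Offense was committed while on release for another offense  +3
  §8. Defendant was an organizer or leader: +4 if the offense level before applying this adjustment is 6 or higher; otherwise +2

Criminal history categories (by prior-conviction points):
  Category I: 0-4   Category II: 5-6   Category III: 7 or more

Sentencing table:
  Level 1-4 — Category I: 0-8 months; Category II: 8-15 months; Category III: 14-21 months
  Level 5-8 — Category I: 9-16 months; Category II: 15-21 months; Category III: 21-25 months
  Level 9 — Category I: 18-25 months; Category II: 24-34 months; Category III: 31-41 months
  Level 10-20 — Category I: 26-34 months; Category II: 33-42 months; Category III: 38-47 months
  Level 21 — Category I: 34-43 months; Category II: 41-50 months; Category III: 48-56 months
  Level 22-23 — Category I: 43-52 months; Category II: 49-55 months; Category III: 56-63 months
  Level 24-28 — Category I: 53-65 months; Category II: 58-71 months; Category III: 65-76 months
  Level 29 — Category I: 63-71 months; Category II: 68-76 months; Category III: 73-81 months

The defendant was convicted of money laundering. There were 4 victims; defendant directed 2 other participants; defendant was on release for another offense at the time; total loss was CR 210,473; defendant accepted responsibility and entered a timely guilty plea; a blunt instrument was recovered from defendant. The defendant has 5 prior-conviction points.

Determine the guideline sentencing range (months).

Base offense level for money laundering: 10.
§1 applies: 10 + 1 = 11.
§2 does not apply.
§3 applies (level before this adjustment is 11 ≥ 11, so +5): 11 + 5 = 16.
§4 applies: 16 + 2 = 18.
§6 applies: 18 − 3 = 15.
§7 applies: 15 + 3 = 18.
§8 applies (level before this adjustment is 18 ≥ 6, so +4): 18 + 4 = 22.
Final offense level: 22.
Criminal history: 5 prior points → Category II (5-6).
Level 22 falls in the 22-23 band.
Grid: Level 22-23 × Category II = 49-55 months.

49-55 months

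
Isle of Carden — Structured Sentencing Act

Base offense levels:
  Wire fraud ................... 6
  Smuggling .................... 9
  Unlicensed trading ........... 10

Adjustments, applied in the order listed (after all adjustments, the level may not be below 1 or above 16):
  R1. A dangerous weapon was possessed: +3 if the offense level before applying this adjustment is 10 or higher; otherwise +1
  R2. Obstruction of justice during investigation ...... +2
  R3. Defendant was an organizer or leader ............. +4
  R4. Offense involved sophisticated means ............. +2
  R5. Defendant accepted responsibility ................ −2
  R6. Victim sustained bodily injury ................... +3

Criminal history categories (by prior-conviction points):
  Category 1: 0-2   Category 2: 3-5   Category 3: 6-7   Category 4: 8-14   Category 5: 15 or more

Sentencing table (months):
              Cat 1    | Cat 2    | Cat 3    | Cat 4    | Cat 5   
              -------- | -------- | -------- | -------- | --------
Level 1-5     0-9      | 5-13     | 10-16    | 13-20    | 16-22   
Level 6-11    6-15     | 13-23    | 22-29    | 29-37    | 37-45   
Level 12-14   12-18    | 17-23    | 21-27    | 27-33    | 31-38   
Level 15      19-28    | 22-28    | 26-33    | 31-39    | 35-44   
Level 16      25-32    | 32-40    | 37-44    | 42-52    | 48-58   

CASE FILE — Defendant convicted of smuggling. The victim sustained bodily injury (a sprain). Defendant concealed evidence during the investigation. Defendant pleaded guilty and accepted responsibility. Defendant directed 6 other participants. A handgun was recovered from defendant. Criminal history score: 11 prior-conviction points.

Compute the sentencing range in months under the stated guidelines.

42-52 months

Base offense level for smuggling: 9.
R1 applies (level before this adjustment is 9 < 10, so +1): 9 + 1 = 10.
R2 applies: 10 + 2 = 12.
R3 applies: 12 + 4 = 16.
R4 does not apply.
R5 applies: 16 − 2 = 14.
R6 applies: 14 + 3 = 17.
Level 17 exceeds the maximum of 16; capped at 16.
Final offense level: 16.
Criminal history: 11 prior points → Category 4 (8-14).
Level 16 falls in the 16 band.
Grid: Level 16 × Category 4 = 42-52 months.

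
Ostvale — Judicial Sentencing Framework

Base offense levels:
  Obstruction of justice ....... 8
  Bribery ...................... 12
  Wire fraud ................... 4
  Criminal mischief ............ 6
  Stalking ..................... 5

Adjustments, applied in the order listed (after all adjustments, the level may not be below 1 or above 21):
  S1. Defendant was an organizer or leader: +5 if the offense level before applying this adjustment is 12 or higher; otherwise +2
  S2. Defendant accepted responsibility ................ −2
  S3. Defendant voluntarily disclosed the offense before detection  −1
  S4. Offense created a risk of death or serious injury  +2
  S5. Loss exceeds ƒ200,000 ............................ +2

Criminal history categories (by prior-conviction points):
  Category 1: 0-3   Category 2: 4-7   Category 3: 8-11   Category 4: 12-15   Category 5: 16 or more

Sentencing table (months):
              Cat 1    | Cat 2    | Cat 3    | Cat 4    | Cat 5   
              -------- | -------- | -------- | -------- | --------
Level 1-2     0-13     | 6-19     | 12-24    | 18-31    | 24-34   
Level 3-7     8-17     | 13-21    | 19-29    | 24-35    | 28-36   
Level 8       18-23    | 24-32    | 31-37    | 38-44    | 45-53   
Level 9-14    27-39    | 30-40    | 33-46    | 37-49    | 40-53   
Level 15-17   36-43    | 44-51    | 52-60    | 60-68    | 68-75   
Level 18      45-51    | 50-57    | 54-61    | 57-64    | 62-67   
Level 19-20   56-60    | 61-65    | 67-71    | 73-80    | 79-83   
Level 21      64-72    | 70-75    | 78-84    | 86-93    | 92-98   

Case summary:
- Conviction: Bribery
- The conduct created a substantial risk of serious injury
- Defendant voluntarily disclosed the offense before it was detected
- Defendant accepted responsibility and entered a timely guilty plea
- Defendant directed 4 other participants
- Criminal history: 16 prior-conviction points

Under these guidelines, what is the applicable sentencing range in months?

68-75 months

Base offense level for bribery: 12.
S1 applies (level before this adjustment is 12 ≥ 12, so +5): 12 + 5 = 17.
S2 applies: 17 − 2 = 15.
S3 applies: 15 − 1 = 14.
S4 applies: 14 + 2 = 16.
Final offense level: 16.
Criminal history: 16 prior points → Category 5 (16+).
Level 16 falls in the 15-17 band.
Grid: Level 15-17 × Category 5 = 68-75 months.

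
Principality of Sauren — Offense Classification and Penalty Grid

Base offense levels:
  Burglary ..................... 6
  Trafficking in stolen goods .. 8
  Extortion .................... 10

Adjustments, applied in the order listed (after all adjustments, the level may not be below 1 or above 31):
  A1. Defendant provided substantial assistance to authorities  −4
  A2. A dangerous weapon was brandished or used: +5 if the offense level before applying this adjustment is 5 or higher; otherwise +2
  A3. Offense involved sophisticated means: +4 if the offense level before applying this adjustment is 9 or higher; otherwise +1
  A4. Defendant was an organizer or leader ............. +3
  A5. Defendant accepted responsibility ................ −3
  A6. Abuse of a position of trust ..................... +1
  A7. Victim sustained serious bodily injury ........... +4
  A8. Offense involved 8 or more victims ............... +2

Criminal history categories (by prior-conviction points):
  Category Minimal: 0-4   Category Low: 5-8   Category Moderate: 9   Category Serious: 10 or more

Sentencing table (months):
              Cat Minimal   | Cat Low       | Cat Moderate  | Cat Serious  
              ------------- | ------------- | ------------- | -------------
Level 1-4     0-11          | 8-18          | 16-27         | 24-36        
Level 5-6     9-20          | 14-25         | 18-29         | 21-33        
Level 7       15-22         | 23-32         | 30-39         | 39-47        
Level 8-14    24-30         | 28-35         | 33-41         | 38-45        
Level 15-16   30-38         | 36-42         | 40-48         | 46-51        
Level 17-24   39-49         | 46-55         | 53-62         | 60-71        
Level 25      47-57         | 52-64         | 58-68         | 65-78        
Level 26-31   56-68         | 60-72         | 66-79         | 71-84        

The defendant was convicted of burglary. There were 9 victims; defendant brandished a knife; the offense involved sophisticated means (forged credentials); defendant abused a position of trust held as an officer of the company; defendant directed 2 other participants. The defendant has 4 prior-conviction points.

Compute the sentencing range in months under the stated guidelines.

39-49 months

Base offense level for burglary: 6.
A1 does not apply.
A2 applies (level before this adjustment is 6 ≥ 5, so +5): 6 + 5 = 11.
A3 applies (level before this adjustment is 11 ≥ 9, so +4): 11 + 4 = 15.
A4 applies: 15 + 3 = 18.
A6 applies: 18 + 1 = 19.
A8 applies: 19 + 2 = 21.
Final offense level: 21.
Criminal history: 4 prior points → Category Minimal (0-4).
Level 21 falls in the 17-24 band.
Grid: Level 17-24 × Category Minimal = 39-49 months.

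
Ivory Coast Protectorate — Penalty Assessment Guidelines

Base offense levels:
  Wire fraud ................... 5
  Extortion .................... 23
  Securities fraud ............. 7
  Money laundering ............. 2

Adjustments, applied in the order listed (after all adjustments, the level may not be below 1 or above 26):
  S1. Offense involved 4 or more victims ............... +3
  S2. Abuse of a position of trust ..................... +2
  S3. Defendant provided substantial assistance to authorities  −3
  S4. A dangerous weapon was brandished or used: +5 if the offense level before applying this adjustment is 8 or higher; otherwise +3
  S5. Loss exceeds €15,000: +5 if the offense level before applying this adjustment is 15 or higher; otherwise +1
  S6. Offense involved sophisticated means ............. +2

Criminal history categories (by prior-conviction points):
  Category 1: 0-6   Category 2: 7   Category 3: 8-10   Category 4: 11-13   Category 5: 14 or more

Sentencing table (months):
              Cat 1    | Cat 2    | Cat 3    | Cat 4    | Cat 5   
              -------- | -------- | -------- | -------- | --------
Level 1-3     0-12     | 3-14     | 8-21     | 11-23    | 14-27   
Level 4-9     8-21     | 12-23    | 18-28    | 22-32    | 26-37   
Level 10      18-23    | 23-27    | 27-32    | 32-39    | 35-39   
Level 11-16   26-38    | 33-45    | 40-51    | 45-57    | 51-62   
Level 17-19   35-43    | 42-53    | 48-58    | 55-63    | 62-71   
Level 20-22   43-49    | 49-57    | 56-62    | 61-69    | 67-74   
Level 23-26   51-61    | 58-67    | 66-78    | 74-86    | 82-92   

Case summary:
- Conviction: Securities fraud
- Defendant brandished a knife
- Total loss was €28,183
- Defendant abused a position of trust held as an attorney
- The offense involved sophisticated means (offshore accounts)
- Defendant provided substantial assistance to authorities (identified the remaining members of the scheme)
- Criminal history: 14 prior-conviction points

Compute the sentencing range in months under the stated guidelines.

51-62 months

Base offense level for securities fraud: 7.
S1 does not apply.
S2 applies: 7 + 2 = 9.
S3 applies: 9 − 3 = 6.
S4 applies (level before this adjustment is 6 < 8, so +3): 6 + 3 = 9.
S5 applies (level before this adjustment is 9 < 15, so +1): 9 + 1 = 10.
S6 applies: 10 + 2 = 12.
Final offense level: 12.
Criminal history: 14 prior points → Category 5 (14+).
Level 12 falls in the 11-16 band.
Grid: Level 11-16 × Category 5 = 51-62 months.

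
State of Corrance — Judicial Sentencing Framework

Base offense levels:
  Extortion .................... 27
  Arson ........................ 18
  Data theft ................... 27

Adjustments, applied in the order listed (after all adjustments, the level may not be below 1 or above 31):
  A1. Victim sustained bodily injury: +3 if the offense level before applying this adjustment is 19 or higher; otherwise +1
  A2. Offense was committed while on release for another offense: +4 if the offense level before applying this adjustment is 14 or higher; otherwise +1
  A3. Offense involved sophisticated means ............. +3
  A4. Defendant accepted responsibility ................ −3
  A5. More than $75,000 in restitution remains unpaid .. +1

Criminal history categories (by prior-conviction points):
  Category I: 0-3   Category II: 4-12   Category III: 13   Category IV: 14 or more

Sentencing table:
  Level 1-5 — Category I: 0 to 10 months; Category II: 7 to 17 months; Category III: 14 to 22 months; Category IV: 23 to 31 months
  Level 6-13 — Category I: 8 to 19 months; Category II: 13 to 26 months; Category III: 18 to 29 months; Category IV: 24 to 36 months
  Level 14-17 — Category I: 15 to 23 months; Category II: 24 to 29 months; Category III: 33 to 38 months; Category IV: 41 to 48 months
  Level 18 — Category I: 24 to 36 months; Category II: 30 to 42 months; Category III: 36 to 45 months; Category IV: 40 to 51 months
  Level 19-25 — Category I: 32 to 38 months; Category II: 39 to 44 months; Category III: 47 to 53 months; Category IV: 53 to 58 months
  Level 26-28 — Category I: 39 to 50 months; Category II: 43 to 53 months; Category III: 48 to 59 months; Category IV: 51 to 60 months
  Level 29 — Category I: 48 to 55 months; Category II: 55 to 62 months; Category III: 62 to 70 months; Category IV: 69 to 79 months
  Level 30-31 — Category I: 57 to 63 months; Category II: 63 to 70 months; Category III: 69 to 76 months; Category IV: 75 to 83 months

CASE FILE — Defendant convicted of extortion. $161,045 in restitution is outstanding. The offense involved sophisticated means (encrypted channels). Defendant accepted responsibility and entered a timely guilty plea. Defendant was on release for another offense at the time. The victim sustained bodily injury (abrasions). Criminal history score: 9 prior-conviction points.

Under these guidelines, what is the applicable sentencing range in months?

63-70 months

Base offense level for extortion: 27.
A1 applies (level before this adjustment is 27 ≥ 19, so +3): 27 + 3 = 30.
A2 applies (level before this adjustment is 30 ≥ 14, so +4): 30 + 4 = 34.
A3 applies: 34 + 3 = 37.
A4 applies: 37 − 3 = 34.
A5 applies: 34 + 1 = 35.
Level 35 exceeds the maximum of 31; capped at 31.
Final offense level: 31.
Criminal history: 9 prior points → Category II (4-12).
Level 31 falls in the 30-31 band.
Grid: Level 30-31 × Category II = 63-70 months.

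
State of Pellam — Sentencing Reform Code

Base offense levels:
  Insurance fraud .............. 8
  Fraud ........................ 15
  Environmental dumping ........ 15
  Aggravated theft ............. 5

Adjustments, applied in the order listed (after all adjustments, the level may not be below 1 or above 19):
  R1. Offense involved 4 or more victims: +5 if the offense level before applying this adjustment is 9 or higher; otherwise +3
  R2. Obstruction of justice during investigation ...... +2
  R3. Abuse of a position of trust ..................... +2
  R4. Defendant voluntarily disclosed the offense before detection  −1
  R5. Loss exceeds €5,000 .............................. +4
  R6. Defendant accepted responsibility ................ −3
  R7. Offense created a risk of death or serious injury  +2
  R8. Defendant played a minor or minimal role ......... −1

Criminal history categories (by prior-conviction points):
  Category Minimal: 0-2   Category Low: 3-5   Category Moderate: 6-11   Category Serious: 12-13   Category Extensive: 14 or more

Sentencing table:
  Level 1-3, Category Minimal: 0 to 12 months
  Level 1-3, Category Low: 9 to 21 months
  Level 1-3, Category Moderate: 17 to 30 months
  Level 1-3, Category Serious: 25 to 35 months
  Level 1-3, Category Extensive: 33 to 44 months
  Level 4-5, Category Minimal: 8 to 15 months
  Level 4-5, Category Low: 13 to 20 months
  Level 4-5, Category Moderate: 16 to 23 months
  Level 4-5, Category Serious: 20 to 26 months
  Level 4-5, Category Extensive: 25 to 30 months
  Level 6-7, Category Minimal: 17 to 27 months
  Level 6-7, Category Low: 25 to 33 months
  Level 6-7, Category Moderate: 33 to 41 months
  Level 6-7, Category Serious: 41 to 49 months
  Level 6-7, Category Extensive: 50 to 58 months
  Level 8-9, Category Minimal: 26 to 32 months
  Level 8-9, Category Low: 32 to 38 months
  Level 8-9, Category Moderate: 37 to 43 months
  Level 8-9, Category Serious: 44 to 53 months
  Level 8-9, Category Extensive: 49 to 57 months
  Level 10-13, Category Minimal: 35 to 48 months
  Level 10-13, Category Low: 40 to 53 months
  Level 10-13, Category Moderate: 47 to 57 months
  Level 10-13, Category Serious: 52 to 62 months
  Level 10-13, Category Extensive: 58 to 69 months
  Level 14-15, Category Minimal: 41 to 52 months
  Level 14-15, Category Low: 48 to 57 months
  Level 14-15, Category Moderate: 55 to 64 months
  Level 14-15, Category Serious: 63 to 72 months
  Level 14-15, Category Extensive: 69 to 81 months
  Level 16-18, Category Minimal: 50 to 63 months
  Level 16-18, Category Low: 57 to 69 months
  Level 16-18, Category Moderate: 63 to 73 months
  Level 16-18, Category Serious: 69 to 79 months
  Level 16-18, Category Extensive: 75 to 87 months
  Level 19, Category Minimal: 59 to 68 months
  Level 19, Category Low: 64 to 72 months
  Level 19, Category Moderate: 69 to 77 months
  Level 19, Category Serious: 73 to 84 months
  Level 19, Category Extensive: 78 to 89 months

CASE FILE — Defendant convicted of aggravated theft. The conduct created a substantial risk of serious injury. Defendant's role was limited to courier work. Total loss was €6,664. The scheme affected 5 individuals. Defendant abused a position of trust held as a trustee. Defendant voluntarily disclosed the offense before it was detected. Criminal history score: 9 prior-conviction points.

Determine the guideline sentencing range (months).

Base offense level for aggravated theft: 5.
R1 applies (level before this adjustment is 5 < 9, so +3): 5 + 3 = 8.
R2 does not apply.
R3 applies: 8 + 2 = 10.
R4 applies: 10 − 1 = 9.
R5 applies: 9 + 4 = 13.
R7 applies: 13 + 2 = 15.
R8 applies: 15 − 1 = 14.
Final offense level: 14.
Criminal history: 9 prior points → Category Moderate (6-11).
Level 14 falls in the 14-15 band.
Grid: Level 14-15 × Category Moderate = 55-64 months.

55-64 months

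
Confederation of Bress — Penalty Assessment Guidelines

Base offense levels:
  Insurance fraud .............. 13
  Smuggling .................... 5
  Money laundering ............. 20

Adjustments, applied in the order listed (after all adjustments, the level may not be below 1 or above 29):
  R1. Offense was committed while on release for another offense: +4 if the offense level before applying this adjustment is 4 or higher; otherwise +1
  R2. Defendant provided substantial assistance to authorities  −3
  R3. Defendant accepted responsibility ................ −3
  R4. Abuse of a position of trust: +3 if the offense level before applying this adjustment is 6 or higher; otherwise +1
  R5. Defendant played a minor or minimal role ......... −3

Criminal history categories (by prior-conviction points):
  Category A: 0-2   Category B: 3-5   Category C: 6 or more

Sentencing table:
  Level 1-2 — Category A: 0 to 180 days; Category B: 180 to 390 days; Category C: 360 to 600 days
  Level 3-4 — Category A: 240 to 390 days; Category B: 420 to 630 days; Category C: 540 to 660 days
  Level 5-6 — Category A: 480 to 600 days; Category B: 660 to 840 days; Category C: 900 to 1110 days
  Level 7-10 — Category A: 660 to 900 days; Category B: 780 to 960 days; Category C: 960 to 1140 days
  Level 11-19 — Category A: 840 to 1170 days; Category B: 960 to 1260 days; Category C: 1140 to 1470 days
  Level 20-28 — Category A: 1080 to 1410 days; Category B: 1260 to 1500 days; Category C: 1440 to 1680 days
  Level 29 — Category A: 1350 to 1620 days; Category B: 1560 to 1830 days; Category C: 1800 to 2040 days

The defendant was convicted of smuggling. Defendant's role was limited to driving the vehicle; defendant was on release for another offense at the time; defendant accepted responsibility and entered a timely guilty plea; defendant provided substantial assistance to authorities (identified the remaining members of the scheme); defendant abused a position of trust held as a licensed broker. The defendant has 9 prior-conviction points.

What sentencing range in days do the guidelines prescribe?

Base offense level for smuggling: 5.
R1 applies (level before this adjustment is 5 ≥ 4, so +4): 5 + 4 = 9.
R2 applies: 9 − 3 = 6.
R3 applies: 6 − 3 = 3.
R4 applies (level before this adjustment is 3 < 6, so +1): 3 + 1 = 4.
R5 applies: 4 − 3 = 1.
Final offense level: 1.
Criminal history: 9 prior points → Category C (6+).
Level 1 falls in the 1-2 band.
Grid: Level 1-2 × Category C = 360-600 days.

360-600 days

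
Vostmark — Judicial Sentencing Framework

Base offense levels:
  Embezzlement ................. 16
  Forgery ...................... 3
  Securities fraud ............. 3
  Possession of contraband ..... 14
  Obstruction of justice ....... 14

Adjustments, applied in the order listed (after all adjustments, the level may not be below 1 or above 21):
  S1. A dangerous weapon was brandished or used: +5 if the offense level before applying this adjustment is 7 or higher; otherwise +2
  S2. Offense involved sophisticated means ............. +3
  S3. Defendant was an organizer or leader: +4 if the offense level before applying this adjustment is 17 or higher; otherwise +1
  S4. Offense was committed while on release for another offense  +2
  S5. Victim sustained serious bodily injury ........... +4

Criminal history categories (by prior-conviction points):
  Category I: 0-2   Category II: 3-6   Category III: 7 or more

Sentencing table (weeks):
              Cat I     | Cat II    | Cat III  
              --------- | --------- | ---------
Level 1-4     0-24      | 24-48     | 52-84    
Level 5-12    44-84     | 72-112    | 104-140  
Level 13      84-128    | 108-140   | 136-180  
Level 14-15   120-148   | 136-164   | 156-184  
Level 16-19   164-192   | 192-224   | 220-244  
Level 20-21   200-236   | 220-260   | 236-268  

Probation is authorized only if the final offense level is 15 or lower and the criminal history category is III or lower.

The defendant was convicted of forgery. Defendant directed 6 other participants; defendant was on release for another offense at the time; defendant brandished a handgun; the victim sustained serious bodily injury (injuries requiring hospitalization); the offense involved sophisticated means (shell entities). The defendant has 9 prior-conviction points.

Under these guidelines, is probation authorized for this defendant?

Yes

Base offense level for forgery: 3.
S1 applies (level before this adjustment is 3 < 7, so +2): 3 + 2 = 5.
S2 applies: 5 + 3 = 8.
S3 applies (level before this adjustment is 8 < 17, so +1): 8 + 1 = 9.
S4 applies: 9 + 2 = 11.
S5 applies: 11 + 4 = 15.
Final offense level: 15.
Criminal history: 9 prior points → Category III (7+).
Level 15 falls in the 14-15 band.
Grid: Level 14-15 × Category III = 156-184 weeks.
Probation check: level 15 ≤ 15 and category III ≤ III → eligible.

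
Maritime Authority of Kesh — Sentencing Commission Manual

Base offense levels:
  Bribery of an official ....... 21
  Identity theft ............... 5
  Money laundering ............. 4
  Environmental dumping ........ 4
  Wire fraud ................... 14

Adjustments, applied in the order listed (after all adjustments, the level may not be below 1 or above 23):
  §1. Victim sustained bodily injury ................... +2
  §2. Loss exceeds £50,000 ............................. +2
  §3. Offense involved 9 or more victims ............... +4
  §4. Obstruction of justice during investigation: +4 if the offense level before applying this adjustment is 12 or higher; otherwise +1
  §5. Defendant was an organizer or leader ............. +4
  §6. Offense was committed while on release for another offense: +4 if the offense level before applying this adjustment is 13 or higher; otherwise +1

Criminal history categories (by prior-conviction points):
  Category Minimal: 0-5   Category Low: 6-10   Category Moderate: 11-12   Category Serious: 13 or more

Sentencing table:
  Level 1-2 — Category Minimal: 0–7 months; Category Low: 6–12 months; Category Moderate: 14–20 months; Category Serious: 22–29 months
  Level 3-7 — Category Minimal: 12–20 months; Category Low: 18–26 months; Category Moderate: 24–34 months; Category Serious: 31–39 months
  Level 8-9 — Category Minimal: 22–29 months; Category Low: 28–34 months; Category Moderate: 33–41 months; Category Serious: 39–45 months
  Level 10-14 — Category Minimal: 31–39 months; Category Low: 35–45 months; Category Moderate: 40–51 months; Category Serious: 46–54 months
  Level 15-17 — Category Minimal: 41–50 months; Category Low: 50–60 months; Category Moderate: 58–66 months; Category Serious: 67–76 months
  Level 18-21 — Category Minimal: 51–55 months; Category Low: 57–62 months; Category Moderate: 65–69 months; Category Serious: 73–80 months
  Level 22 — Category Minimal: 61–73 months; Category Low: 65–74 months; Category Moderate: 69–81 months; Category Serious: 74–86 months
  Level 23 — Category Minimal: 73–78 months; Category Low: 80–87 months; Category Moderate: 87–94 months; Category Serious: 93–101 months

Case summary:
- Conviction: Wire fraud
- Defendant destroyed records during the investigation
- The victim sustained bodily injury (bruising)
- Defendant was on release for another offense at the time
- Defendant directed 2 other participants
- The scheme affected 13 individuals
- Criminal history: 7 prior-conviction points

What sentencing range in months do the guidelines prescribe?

80-87 months

Base offense level for wire fraud: 14.
§1 applies: 14 + 2 = 16.
§2 does not apply.
§3 applies: 16 + 4 = 20.
§4 applies (level before this adjustment is 20 ≥ 12, so +4): 20 + 4 = 24.
§5 applies: 24 + 4 = 28.
§6 applies (level before this adjustment is 28 ≥ 13, so +4): 28 + 4 = 32.
Level 32 exceeds the maximum of 23; capped at 23.
Final offense level: 23.
Criminal history: 7 prior points → Category Low (6-10).
Level 23 falls in the 23 band.
Grid: Level 23 × Category Low = 80-87 months.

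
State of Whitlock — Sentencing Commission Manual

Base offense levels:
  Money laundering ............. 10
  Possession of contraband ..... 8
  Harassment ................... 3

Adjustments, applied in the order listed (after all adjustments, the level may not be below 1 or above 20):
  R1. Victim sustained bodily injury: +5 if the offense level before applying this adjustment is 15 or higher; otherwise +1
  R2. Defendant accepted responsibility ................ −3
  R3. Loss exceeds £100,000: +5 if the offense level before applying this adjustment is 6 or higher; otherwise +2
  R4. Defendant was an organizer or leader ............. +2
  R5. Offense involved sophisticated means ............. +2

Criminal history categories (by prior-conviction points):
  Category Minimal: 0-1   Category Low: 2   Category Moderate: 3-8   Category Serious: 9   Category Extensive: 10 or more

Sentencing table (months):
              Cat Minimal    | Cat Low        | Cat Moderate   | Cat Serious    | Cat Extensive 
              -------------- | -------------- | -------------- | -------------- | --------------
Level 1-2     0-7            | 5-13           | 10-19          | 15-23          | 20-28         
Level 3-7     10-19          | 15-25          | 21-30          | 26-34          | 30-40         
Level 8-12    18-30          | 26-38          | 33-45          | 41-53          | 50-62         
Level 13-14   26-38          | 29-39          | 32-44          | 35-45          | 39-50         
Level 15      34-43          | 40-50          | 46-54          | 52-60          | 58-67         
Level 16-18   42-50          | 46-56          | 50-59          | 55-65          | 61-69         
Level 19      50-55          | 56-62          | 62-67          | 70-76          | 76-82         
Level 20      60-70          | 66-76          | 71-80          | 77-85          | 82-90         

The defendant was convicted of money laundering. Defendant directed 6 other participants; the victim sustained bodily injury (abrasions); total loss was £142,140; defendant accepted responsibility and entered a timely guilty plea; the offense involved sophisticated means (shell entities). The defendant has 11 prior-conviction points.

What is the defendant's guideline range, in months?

61-69 months

Base offense level for money laundering: 10.
R1 applies (level before this adjustment is 10 < 15, so +1): 10 + 1 = 11.
R2 applies: 11 − 3 = 8.
R3 applies (level before this adjustment is 8 ≥ 6, so +5): 8 + 5 = 13.
R4 applies: 13 + 2 = 15.
R5 applies: 15 + 2 = 17.
Final offense level: 17.
Criminal history: 11 prior points → Category Extensive (10+).
Level 17 falls in the 16-18 band.
Grid: Level 16-18 × Category Extensive = 61-69 months.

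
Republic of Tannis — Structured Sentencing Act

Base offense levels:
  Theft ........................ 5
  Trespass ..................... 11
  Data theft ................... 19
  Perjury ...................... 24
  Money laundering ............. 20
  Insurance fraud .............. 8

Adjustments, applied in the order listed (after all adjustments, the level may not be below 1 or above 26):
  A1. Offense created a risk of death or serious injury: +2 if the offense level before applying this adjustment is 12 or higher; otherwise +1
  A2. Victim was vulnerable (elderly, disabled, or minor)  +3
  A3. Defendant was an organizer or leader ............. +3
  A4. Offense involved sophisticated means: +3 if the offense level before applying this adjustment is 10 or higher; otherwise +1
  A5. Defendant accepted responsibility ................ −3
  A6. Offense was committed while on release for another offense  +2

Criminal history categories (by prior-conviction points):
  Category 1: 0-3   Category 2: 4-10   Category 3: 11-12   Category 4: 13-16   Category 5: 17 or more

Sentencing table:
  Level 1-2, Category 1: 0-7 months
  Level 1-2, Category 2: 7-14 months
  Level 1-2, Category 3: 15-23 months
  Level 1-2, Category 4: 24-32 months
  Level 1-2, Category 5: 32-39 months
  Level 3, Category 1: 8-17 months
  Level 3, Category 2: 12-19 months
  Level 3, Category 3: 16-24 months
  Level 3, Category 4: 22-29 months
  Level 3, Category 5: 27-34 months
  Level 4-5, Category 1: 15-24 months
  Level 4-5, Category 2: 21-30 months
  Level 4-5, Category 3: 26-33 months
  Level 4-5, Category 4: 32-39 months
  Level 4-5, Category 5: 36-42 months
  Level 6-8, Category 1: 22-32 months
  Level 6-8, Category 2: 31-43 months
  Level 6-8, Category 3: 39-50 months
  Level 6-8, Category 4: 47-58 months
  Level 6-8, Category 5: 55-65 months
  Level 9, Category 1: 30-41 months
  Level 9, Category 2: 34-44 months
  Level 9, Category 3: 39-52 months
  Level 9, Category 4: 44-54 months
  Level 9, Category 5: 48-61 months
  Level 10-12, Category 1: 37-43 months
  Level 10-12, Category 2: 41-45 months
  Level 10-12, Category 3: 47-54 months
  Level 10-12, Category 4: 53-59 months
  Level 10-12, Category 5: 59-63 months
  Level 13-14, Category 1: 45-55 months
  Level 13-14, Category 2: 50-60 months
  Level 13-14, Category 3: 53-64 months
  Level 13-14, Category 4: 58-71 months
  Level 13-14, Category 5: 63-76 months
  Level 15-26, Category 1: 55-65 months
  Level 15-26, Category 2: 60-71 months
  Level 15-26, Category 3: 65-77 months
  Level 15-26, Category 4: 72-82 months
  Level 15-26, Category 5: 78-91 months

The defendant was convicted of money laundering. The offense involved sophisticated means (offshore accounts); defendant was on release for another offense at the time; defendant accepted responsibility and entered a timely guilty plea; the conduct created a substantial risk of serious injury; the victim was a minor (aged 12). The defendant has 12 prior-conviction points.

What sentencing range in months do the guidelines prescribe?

Base offense level for money laundering: 20.
A1 applies (level before this adjustment is 20 ≥ 12, so +2): 20 + 2 = 22.
A2 applies: 22 + 3 = 25.
A4 applies (level before this adjustment is 25 ≥ 10, so +3): 25 + 3 = 28.
A5 applies: 28 − 3 = 25.
A6 applies: 25 + 2 = 27.
Level 27 exceeds the maximum of 26; capped at 26.
Final offense level: 26.
Criminal history: 12 prior points → Category 3 (11-12).
Level 26 falls in the 15-26 band.
Grid: Level 15-26 × Category 3 = 65-77 months.

65-77 months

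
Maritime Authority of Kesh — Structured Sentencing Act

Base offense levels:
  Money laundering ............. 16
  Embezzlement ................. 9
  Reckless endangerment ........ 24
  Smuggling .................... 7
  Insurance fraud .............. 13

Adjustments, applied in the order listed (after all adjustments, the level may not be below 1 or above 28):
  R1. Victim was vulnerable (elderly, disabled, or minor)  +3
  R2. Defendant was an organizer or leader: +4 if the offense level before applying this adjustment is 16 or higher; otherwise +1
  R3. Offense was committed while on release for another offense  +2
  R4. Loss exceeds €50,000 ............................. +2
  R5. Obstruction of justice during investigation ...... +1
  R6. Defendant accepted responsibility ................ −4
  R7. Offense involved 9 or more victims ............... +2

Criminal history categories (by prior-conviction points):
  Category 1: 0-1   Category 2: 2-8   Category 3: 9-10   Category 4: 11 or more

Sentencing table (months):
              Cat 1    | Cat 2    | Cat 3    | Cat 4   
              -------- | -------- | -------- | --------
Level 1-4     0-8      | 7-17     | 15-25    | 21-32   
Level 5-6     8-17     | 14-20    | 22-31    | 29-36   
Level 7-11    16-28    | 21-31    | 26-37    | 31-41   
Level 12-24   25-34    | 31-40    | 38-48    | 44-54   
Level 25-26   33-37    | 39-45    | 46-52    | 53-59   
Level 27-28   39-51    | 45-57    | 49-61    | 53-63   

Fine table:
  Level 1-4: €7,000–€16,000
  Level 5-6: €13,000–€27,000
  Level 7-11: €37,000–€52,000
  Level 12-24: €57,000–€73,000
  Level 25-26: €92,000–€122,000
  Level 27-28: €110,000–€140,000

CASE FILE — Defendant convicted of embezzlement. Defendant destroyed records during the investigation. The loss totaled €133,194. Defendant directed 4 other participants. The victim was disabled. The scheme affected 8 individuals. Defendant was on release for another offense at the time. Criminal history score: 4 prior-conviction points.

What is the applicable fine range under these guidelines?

Base offense level for embezzlement: 9.
R1 applies: 9 + 3 = 12.
R2 applies (level before this adjustment is 12 < 16, so +1): 12 + 1 = 13.
R3 applies: 13 + 2 = 15.
R4 applies: 15 + 2 = 17.
R5 applies: 17 + 1 = 18.
Final offense level: 18.
Level 18 falls in the 12-24 band.
Fine table: Level 12-24 → €57,000–€73,000.

€57,000–€73,000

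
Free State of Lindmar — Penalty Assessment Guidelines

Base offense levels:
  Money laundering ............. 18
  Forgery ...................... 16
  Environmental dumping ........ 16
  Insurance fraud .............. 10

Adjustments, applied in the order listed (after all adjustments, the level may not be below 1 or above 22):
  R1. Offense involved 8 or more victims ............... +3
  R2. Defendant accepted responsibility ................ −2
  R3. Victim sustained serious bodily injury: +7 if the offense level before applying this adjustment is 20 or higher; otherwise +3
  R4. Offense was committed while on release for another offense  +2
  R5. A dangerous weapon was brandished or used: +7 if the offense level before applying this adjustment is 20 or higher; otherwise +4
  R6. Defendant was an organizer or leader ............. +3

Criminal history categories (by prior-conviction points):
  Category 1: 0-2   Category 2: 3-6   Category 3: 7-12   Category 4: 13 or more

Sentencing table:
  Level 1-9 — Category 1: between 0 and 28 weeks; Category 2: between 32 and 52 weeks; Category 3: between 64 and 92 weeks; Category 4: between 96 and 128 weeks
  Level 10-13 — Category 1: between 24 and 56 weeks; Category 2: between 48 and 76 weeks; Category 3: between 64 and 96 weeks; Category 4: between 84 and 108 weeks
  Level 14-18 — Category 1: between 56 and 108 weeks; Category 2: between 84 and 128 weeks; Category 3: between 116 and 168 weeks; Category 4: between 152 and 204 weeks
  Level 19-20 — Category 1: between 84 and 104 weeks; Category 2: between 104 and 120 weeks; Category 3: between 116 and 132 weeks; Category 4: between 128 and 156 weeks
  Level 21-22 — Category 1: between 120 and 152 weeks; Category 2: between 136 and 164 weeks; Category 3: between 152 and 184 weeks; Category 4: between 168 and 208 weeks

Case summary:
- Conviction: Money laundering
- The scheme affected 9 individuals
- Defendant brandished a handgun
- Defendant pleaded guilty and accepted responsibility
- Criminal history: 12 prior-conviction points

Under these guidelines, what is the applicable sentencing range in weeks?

Base offense level for money laundering: 18.
R1 applies: 18 + 3 = 21.
R2 applies: 21 − 2 = 19.
R4 does not apply.
R5 applies (level before this adjustment is 19 < 20, so +4): 19 + 4 = 23.
R6 does not apply.
Level 23 exceeds the maximum of 22; capped at 22.
Final offense level: 22.
Criminal history: 12 prior points → Category 3 (7-12).
Level 22 falls in the 21-22 band.
Grid: Level 21-22 × Category 3 = 152-184 weeks.

152-184 weeks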